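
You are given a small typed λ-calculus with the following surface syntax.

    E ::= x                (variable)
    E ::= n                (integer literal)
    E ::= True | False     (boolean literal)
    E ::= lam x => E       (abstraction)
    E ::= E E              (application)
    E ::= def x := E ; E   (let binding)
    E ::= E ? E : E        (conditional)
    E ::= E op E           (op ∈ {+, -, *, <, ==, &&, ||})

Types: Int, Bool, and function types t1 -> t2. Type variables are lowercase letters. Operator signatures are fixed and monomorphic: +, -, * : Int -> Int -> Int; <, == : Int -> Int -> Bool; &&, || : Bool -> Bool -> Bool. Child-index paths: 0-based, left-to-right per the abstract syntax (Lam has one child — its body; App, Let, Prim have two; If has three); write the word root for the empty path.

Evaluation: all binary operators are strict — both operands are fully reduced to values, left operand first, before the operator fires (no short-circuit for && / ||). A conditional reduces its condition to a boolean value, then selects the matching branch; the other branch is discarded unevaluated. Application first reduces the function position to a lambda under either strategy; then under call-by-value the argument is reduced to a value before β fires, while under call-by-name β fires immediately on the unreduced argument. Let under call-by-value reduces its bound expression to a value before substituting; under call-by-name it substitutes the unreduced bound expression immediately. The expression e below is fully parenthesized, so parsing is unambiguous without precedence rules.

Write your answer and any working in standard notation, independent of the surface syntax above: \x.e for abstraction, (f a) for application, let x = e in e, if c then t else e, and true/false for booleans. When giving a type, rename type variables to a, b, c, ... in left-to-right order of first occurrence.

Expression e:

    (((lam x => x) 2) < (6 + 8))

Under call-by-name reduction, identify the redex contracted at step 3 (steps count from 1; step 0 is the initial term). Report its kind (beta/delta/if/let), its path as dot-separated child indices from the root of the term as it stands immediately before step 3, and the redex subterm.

Working:
step 0: (((\x.x) 2) < (6 + 8))
step 1: [beta@0] (2 < (6 + 8))
step 2: [delta@1] (2 < 14)
step 3: [delta@root] true

Answer: delta at root : (2 < 14)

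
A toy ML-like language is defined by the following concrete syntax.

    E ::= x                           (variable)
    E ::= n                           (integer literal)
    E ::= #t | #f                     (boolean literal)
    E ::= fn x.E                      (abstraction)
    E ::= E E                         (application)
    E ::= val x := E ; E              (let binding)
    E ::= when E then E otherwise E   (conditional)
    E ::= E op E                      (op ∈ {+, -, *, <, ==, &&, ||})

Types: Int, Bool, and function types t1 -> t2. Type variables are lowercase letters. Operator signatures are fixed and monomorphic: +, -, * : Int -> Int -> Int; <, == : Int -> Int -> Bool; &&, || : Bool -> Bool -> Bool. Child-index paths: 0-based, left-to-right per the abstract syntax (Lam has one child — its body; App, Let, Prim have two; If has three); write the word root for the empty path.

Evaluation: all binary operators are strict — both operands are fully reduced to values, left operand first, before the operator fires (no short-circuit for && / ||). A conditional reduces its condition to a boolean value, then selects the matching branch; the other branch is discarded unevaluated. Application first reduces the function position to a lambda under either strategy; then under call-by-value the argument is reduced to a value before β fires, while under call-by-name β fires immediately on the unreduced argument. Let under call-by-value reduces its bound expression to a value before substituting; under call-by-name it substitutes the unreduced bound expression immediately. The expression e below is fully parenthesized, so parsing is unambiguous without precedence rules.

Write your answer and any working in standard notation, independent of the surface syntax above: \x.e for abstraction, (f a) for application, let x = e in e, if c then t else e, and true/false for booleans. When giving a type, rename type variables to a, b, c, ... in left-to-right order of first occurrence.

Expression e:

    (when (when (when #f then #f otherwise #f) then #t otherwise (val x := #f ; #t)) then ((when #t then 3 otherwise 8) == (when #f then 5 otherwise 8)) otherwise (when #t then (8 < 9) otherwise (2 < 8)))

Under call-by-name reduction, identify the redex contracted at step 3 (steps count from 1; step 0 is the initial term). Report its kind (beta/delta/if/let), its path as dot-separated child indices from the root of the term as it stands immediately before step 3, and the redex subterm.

Answer: let at 0 : (let x = false in true)

Working:
step 0: (if (if (if false then false else false) then true else (let x = false in true)) then ((if true then 3 else 8) == (if false then 5 else 8)) else (if true then (8 < 9) else (2 < 8)))
step 1: [if@0.0] (if (if false then true else (let x = false in true)) then ((if true then 3 else 8) == (if false then 5 else 8)) else (if true then (8 < 9) else (2 < 8)))
step 2: [if@0] (if (let x = false in true) then ((if true then 3 else 8) == (if false then 5 else 8)) else (if true then (8 < 9) else (2 < 8)))
step 3: [let@0] (if true then ((if true then 3 else 8) == (if false then 5 else 8)) else (if true then (8 < 9) else (2 < 8)))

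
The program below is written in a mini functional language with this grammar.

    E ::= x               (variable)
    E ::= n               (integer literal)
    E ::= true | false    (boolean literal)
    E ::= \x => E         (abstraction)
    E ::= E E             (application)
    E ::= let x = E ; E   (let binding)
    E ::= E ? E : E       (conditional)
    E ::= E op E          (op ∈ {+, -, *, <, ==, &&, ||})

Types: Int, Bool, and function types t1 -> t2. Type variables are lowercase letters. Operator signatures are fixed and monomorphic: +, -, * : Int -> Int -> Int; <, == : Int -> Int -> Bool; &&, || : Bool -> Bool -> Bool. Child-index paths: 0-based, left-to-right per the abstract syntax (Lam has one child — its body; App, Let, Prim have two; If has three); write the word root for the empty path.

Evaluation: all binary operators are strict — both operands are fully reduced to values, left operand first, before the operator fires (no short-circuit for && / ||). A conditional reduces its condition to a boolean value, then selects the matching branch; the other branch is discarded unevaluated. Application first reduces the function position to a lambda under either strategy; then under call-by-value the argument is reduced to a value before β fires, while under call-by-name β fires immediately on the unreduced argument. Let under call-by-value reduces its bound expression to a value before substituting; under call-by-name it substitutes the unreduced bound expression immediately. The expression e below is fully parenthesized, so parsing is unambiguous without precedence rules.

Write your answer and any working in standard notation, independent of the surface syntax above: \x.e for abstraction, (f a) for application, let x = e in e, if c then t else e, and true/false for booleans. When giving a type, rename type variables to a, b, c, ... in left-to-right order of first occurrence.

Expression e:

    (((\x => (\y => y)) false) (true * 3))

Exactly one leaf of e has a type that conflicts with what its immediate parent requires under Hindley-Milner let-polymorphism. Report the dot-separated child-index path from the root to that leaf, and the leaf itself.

Answer: 1.0 : true

Working:
y : b
\y._ : b -> b
\x._ : a -> b -> b
  unify a -> b -> b ~ Bool -> c
  unify a ~ Bool
  unify b -> b ~ c
_ _ : b -> b
  unify Bool ~ Int
  FAIL: mismatch Bool ~ Int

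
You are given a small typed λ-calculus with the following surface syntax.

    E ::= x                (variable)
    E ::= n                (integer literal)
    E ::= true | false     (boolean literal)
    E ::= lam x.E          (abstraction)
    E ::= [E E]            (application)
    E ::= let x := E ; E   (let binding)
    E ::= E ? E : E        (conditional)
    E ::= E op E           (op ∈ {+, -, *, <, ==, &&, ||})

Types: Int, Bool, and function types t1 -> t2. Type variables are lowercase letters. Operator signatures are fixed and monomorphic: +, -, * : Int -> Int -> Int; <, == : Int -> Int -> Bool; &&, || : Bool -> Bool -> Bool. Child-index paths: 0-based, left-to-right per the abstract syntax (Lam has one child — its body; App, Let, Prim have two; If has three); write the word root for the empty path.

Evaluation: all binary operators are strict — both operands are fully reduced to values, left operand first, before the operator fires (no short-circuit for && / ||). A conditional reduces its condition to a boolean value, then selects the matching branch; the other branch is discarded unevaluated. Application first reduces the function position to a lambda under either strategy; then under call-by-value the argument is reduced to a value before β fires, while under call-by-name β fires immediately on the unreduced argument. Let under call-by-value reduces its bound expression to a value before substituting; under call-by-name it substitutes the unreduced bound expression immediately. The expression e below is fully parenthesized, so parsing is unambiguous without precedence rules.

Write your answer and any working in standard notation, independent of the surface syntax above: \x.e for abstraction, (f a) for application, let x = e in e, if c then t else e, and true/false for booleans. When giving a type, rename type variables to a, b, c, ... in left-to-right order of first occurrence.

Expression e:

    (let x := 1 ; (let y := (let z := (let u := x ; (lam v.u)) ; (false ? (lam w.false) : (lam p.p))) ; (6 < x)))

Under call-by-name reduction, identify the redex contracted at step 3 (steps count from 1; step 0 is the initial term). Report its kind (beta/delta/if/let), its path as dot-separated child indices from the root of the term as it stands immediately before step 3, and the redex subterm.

Trace:
step 0: (let x = 1 in (let y = (let z = (let u = x in (\v.u)) in (if false then (\w.false) else (\p.p))) in (6 < x)))
step 1: [let@root] (let y = (let z = (let u = 1 in (\v.u)) in (if false then (\w.false) else (\p.p))) in (6 < 1))
step 2: [let@root] (6 < 1)
step 3: [delta@root] false

Answer: delta at root : (6 < 1)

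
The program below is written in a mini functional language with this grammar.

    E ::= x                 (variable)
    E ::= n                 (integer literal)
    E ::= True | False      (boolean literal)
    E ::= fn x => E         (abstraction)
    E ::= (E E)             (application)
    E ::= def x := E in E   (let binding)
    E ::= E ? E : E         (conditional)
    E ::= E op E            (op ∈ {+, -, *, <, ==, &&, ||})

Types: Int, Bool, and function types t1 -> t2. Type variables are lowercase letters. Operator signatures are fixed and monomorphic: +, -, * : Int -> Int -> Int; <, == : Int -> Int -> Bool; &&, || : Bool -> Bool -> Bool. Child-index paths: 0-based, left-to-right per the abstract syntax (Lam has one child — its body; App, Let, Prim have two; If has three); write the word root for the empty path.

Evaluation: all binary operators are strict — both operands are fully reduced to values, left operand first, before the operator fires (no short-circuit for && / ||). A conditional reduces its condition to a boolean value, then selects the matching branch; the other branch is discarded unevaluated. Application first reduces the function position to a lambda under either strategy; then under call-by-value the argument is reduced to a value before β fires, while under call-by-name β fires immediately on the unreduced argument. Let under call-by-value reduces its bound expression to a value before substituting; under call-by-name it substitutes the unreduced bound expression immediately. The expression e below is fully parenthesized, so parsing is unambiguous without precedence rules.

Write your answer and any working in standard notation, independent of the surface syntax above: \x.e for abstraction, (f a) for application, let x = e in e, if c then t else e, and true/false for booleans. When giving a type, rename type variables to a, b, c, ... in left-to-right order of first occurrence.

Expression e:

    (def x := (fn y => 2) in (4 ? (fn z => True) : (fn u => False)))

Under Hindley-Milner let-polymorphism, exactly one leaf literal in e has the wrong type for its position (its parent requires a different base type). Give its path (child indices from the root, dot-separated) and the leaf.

Answer: 1.0 : 4

Trace:
\y._ : a -> Int
let x : forall. a -> Int
  unify Int ~ Bool
  FAIL: mismatch Int ~ Bool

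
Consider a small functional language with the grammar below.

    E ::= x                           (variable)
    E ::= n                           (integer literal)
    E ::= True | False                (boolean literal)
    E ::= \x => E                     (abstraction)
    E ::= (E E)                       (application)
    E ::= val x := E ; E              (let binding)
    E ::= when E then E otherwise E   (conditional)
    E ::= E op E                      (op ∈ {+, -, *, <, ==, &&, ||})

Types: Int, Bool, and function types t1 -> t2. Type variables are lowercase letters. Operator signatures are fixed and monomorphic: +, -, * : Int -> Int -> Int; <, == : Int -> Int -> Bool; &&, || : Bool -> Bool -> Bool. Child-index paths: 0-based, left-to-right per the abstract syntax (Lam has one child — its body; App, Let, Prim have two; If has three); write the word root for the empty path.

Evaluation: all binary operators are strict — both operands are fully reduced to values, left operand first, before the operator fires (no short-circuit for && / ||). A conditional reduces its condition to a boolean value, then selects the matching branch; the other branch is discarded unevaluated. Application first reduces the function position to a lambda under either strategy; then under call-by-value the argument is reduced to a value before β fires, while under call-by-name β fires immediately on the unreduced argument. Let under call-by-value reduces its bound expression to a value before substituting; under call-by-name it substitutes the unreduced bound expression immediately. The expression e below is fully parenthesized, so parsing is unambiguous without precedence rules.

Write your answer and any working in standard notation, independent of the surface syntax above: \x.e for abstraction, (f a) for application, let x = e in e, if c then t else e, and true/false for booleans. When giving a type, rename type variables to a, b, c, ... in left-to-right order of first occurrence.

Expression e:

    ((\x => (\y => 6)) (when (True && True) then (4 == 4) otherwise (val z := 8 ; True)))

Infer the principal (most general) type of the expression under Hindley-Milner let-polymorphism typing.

Working:
\y._ : b -> Int
\x._ : a -> b -> Int
  unify Bool ~ Bool
  unify Bool ~ Bool
  unify Bool ~ Bool
  unify Int ~ Int
  unify Int ~ Int
let z : Int
  unify Bool ~ Bool
  unify a -> b -> Int ~ Bool -> c
  unify a ~ Bool
  unify b -> Int ~ c
_ _ : b -> Int

Answer: a -> Int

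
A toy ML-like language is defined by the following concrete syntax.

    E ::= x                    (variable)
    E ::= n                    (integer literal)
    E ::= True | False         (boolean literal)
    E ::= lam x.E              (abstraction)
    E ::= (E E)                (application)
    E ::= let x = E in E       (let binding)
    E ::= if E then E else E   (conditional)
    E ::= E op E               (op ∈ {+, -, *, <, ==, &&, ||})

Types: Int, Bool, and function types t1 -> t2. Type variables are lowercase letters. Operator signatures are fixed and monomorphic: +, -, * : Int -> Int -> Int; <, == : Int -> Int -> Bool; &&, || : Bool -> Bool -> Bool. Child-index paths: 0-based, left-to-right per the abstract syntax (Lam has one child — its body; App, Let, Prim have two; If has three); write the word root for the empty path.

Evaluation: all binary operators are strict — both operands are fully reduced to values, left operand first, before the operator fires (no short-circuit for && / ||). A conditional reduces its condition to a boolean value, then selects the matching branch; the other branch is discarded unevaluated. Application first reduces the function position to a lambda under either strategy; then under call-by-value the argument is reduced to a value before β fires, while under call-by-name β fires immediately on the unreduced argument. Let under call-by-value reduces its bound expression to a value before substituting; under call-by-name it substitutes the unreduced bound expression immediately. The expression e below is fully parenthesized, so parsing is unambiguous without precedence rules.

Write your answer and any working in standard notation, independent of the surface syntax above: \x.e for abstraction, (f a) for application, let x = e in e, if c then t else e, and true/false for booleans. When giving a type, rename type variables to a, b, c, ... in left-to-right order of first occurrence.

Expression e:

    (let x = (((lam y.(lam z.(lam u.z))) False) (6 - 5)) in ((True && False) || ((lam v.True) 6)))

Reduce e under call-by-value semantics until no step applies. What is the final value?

Answer: true

Derivation:
step 0: (let x = (((\y.(\z.(\u.z))) false) (6 - 5)) in ((true && false) || ((\v.true) 6)))
step 1: [beta@0.0] (let x = ((\z.(\u.z)) (6 - 5)) in ((true && false) || ((\v.true) 6)))
step 2: [delta@0.1] (let x = ((\z.(\u.z)) 1) in ((true && false) || ((\v.true) 6)))
step 3: [beta@0] (let x = (\u.1) in ((true && false) || ((\v.true) 6)))
step 4: [let@root] ((true && false) || ((\v.true) 6))
step 5: [delta@0] (false || ((\v.true) 6))
step 6: [beta@1] (false || true)
step 7: [delta@root] true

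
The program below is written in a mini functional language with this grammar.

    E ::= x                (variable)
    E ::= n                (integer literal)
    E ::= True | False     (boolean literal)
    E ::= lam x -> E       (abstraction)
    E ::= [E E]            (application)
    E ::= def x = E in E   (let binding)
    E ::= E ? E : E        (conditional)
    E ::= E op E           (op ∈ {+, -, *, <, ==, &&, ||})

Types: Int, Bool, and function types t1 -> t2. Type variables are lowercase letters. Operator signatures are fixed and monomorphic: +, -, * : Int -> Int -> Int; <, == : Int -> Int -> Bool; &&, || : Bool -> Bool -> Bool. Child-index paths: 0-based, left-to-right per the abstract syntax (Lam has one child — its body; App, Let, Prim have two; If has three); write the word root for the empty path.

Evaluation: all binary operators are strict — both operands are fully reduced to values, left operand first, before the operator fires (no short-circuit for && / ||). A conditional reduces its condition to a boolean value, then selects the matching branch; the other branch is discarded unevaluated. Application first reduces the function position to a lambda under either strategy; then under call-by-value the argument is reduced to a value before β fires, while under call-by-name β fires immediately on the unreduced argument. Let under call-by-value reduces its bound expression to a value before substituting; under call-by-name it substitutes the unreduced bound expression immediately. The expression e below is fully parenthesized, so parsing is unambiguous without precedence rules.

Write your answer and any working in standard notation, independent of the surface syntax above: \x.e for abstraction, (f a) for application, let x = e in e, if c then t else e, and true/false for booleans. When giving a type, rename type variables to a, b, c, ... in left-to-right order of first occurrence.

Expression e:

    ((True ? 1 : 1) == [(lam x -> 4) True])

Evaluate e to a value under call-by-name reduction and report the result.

Trace:
step 0: ((if true then 1 else 1) == ((\x.4) true))
step 1: [if@0] (1 == ((\x.4) true))
step 2: [beta@1] (1 == 4)
step 3: [delta@root] false

Answer: false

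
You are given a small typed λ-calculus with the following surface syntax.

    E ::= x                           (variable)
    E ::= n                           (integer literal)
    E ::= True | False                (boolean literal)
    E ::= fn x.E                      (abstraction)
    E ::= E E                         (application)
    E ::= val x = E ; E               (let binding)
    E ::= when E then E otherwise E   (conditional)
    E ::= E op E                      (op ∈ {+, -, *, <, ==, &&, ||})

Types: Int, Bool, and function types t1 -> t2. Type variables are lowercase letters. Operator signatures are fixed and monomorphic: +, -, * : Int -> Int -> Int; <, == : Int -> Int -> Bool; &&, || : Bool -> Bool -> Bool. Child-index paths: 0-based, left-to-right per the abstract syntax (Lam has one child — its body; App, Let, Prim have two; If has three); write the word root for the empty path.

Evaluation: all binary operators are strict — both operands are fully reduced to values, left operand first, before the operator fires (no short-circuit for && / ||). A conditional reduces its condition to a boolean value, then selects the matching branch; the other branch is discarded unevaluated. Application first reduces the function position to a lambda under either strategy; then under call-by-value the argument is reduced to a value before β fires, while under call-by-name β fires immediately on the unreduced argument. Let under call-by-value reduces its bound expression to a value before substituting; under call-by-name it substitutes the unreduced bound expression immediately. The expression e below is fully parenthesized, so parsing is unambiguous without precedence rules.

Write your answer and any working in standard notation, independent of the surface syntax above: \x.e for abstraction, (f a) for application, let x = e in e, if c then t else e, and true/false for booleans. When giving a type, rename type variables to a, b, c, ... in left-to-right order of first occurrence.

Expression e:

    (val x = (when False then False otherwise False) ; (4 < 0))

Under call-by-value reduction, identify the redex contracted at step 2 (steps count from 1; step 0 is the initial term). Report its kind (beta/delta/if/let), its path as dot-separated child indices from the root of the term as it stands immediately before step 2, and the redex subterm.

Trace:
step 0: (let x = (if false then false else false) in (4 < 0))
step 1: [if@0] (let x = false in (4 < 0))
step 2: [let@root] (4 < 0)

Answer: let at root : (let x = false in (4 < 0))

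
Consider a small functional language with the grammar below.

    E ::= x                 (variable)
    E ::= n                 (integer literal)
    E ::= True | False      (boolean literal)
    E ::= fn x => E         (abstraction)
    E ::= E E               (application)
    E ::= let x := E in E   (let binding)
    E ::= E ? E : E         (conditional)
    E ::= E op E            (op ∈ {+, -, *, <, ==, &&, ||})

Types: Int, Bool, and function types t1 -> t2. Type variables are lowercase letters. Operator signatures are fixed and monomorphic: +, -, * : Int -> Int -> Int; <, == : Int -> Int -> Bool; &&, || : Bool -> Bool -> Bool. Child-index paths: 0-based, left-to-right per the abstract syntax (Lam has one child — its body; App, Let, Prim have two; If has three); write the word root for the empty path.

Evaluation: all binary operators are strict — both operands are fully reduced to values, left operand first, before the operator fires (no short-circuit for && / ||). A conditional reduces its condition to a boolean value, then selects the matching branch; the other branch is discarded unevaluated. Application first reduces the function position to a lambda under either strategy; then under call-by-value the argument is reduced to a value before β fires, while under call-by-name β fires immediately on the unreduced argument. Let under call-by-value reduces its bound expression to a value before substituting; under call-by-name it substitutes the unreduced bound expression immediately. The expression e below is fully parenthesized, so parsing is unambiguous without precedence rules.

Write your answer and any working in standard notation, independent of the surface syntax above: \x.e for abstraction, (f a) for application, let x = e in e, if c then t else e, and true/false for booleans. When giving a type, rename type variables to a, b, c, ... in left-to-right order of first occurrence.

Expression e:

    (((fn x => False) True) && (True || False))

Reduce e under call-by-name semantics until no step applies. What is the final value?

Answer: false

Working:
step 0: (((\x.false) true) && (true || false))
step 1: [beta@0] (false && (true || false))
step 2: [delta@1] (false && true)
step 3: [delta@root] false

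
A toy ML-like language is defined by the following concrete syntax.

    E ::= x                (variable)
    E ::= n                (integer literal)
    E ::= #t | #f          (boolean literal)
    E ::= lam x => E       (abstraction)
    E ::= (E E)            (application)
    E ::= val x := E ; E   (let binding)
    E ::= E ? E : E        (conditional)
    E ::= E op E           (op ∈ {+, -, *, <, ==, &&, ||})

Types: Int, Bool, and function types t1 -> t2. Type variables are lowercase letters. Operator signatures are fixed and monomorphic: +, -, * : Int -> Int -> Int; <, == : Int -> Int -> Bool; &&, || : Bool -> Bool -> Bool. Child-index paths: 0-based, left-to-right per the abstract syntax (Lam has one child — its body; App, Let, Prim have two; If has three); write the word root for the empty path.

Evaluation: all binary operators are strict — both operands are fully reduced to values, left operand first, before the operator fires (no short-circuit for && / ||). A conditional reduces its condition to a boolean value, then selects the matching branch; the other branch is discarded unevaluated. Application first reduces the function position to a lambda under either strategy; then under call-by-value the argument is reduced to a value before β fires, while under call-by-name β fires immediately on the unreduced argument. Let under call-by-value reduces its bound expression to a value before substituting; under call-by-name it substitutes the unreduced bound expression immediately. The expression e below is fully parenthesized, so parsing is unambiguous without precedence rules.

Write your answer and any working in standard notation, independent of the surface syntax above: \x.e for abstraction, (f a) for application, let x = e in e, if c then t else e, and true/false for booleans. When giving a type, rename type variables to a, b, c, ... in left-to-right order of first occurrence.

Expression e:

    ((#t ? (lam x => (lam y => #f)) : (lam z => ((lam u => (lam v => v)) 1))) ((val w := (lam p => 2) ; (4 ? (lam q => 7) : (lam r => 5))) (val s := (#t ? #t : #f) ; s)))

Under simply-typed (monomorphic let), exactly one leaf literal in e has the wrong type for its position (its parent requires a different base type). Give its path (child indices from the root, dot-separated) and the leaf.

Working:
  unify Bool ~ Bool
\y._ : b -> Bool
\x._ : a -> b -> Bool
v : e
\v._ : e -> e
\u._ : d -> e -> e
  unify d -> e -> e ~ Int -> f
  unify d ~ Int
  unify e -> e ~ f
_ _ : e -> e
\z._ : c -> e -> e
  unify a -> b -> Bool ~ c -> e -> e
  unify a ~ c
  unify b -> Bool ~ e -> e
  unify b ~ e
  unify Bool ~ e
\p._ : g -> Int
let w : g -> Int
  unify Int ~ Bool
  FAIL: mismatch Int ~ Bool

Answer: 1.0.1.0 : 4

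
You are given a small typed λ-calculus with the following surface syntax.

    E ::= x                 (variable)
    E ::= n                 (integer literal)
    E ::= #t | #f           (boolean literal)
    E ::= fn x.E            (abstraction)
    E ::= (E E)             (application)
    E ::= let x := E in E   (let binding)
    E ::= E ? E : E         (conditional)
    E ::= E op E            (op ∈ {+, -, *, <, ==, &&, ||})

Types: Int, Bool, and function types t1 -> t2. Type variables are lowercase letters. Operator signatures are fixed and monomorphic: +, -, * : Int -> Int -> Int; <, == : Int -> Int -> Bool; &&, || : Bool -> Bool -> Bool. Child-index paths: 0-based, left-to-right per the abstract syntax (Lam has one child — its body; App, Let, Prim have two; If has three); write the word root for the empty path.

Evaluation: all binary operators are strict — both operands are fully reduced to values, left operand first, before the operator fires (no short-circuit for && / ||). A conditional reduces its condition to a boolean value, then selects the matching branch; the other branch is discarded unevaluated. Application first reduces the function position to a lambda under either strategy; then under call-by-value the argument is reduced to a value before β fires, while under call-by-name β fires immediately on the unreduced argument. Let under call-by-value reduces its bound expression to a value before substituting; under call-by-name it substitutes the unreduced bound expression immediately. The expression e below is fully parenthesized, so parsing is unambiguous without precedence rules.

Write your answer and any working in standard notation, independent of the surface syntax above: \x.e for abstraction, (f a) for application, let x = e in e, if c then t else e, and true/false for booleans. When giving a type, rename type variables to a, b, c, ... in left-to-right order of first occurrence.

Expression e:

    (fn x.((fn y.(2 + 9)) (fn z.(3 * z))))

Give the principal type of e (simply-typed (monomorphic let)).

Answer: a -> Int

Derivation:
  unify Int ~ Int
  unify Int ~ Int
\y._ : b -> Int
  unify Int ~ Int
z : c
  unify c ~ Int
\z._ : Int -> Int
  unify b -> Int ~ (Int -> Int) -> d
  unify b ~ Int -> Int
  unify Int ~ d
_ _ : Int
\x._ : a -> Int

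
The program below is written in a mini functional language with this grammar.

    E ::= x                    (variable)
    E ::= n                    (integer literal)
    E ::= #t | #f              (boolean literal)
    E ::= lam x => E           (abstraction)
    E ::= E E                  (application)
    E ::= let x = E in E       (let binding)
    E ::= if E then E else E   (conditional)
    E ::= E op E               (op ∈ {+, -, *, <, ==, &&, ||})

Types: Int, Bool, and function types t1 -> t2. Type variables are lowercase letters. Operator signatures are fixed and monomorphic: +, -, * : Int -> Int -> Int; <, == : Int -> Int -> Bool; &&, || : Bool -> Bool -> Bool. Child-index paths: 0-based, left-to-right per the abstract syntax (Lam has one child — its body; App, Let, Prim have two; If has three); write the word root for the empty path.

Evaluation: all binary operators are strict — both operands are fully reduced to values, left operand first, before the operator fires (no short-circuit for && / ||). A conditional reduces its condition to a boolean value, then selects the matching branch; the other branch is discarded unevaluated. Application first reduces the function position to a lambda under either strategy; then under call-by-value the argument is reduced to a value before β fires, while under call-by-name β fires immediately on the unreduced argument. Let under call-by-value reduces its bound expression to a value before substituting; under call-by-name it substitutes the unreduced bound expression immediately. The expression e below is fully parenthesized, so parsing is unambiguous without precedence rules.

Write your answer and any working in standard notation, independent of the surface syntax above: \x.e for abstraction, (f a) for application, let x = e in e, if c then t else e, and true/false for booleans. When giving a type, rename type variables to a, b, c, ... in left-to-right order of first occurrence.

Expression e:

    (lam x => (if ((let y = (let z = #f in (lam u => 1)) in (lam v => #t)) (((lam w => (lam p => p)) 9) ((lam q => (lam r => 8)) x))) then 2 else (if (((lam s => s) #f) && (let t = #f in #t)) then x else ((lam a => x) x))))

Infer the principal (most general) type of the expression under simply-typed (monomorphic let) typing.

Trace:
let z : Bool
\u._ : b -> Int
let y : b -> Int
\v._ : c -> Bool
p : e
\p._ : e -> e
\w._ : d -> e -> e
  unify d -> e -> e ~ Int -> f
  unify d ~ Int
  unify e -> e ~ f
_ _ : e -> e
\r._ : h -> Int
\q._ : g -> h -> Int
x : a
  unify g -> h -> Int ~ a -> i
  unify g ~ a
  unify h -> Int ~ i
_ _ : h -> Int
  unify e -> e ~ (h -> Int) -> j
  unify e ~ h -> Int
  unify h -> Int ~ j
_ _ : h -> Int
  unify c -> Bool ~ (h -> Int) -> k
  unify c ~ h -> Int
  unify Bool ~ k
_ _ : Bool
  unify Bool ~ Bool
s : l
\s._ : l -> l
  unify l -> l ~ Bool -> m
  unify l ~ Bool
  unify Bool ~ m
_ _ : Bool
  unify Bool ~ Bool
let t : Bool
  unify Bool ~ Bool
  unify Bool ~ Bool
x : a
x : a
\a._ : n -> a
x : a
  unify n -> a ~ a -> o
  unify n ~ a
  unify a ~ o
_ _ : o
  unify o ~ o
  unify Int ~ o
\x._ : Int -> Int

Answer: Int -> Int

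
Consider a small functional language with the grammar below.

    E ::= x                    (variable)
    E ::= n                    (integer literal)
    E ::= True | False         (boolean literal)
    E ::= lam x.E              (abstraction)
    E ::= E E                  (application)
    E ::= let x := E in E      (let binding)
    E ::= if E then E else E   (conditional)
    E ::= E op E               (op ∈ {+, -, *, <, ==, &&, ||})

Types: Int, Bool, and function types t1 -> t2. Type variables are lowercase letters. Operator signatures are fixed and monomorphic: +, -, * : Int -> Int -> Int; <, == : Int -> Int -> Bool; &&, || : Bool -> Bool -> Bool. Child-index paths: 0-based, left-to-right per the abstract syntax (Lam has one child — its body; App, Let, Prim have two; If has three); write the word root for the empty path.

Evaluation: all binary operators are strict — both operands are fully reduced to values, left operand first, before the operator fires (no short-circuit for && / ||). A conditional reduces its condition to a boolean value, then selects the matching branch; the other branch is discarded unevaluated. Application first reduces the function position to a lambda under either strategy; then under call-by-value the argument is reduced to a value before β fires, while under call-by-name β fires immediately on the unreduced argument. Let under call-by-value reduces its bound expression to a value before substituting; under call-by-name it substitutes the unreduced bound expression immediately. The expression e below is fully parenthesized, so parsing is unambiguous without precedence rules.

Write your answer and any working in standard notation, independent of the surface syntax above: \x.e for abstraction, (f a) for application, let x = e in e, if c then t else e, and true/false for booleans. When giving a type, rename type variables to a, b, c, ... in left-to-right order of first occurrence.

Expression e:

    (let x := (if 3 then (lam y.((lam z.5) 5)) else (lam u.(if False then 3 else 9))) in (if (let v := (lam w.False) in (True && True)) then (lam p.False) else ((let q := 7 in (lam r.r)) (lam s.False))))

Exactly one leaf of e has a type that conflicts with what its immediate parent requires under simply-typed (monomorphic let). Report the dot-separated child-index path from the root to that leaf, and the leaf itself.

Derivation:
  unify Int ~ Bool
  FAIL: mismatch Int ~ Bool

Answer: 0.0 : 3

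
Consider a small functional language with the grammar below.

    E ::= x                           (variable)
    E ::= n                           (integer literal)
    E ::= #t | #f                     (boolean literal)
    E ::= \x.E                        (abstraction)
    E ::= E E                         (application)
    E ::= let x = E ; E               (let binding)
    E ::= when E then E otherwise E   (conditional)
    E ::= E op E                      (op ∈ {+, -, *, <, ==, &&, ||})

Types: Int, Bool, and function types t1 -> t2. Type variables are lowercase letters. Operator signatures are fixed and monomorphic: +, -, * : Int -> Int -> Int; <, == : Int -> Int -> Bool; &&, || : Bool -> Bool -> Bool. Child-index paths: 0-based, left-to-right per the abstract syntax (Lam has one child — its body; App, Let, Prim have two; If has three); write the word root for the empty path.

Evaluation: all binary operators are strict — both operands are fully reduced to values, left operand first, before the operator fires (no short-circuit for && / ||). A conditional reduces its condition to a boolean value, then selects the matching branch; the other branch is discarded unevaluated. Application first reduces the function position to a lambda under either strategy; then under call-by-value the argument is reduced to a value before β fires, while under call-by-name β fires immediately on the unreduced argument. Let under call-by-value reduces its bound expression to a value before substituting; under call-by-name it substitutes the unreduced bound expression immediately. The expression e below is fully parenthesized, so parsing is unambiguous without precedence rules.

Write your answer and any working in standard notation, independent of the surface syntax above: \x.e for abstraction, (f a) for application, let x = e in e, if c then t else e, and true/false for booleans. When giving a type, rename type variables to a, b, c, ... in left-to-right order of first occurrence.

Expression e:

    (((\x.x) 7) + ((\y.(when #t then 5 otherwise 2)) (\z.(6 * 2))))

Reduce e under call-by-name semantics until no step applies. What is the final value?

Derivation:
step 0: (((\x.x) 7) + ((\y.(if true then 5 else 2)) (\z.(6 * 2))))
step 1: [beta@0] (7 + ((\y.(if true then 5 else 2)) (\z.(6 * 2))))
step 2: [beta@1] (7 + (if true then 5 else 2))
step 3: [if@1] (7 + 5)
step 4: [delta@root] 12

Answer: 12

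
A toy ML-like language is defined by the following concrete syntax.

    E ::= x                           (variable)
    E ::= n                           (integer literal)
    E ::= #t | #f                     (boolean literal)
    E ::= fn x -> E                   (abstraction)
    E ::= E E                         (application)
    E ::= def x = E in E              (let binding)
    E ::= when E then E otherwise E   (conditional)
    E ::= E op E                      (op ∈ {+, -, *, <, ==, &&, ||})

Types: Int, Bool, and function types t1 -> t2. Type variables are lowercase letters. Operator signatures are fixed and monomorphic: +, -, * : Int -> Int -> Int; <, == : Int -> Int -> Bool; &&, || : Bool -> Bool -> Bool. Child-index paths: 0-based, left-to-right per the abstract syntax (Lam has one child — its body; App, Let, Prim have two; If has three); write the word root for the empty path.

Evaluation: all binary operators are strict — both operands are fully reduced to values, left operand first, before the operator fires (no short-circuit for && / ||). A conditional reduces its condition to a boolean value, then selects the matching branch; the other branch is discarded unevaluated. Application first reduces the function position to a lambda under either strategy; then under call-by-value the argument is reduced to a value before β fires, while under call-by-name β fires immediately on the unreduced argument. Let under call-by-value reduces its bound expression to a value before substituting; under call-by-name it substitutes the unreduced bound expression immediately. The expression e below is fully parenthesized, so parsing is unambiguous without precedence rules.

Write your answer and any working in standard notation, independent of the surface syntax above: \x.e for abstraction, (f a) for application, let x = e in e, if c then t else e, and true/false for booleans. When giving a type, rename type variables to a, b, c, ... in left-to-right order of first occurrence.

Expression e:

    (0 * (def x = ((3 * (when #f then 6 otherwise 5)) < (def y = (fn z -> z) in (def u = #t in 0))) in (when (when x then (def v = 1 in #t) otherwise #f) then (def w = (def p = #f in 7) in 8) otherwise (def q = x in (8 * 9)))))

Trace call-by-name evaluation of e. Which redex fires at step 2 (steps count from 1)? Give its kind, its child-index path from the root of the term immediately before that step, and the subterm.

Working:
step 0: (0 * (let x = ((3 * (if false then 6 else 5)) < (let y = (\z.z) in (let u = true in 0))) in (if (if x then (let v = 1 in true) else false) then (let w = (let p = false in 7) in 8) else (let q = x in (8 * 9)))))
step 1: [let@1] (0 * (if (if ((3 * (if false then 6 else 5)) < (let y = (\z.z) in (let u = true in 0))) then (let v = 1 in true) else false) then (let w = (let p = false in 7) in 8) else (let q = ((3 * (if false then 6 else 5)) < (let y = (\z.z) in (let u = true in 0))) in (8 * 9))))
step 2: [if@1.0.0.0.1] (0 * (if (if ((3 * 5) < (let y = (\z.z) in (let u = true in 0))) then (let v = 1 in true) else false) then (let w = (let p = false in 7) in 8) else (let q = ((3 * (if false then 6 else 5)) < (let y = (\z.z) in (let u = true in 0))) in (8 * 9))))

Answer: if at 1.0.0.0.1 : (if false then 6 else 5)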